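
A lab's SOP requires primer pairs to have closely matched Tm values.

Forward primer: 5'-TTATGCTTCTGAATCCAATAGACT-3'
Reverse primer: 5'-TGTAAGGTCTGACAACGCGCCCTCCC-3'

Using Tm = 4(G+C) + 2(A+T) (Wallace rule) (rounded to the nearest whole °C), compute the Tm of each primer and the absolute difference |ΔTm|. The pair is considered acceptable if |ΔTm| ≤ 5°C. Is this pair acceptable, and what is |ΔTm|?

|ΔTm| = 20°C; the pair is not acceptable.

Forward: A=7 T=9 G=3 C=5 → Tm = 2·16 + 4·8 = 64°C.
Reverse: A=5 T=5 G=6 C=10 → Tm = 2·10 + 4·16 = 84°C.
|ΔTm| = |64 − 84| = 20°C, > 5°C.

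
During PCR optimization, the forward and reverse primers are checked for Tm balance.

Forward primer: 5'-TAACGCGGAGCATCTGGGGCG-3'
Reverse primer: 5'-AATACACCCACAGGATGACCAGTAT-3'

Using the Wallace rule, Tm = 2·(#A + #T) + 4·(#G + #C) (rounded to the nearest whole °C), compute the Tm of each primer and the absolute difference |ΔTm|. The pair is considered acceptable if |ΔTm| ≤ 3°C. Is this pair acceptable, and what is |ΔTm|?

|ΔTm| = 2°C; the pair is acceptable.

Forward: A=4 T=3 G=9 C=5 → Tm = 2·7 + 4·14 = 70°C.
Reverse: A=10 T=4 G=4 C=7 → Tm = 2·14 + 4·11 = 72°C.
|ΔTm| = |70 − 72| = 2°C, ≤ 3°C.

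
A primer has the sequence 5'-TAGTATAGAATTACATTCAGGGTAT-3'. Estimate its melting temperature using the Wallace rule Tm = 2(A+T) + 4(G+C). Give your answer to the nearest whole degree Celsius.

64°C

Base counts: A=9, T=9, G=5, C=2 (length 25).
Tm = 2·(9+9) + 4·(5+2) = 2·18 + 4·7 = 36 + 28 = 64°C.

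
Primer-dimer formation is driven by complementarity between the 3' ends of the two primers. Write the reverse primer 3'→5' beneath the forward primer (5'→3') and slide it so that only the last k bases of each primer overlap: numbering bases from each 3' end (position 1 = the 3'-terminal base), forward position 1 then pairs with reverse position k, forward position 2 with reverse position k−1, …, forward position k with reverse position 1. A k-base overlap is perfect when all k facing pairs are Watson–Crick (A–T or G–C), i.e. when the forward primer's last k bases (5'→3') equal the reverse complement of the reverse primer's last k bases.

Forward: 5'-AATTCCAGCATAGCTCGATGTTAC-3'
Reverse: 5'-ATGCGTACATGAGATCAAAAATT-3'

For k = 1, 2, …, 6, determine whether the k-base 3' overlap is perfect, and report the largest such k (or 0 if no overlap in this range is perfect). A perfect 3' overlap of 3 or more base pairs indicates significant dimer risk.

Last 6 bases (5'→3') — forward …TGTTAC, reverse …AAAATT.
Reverse complement of the reverse primer's last 6 bases: AATTTT; its first k bases are the reverse complement of the reverse primer's last k bases, so a perfect k-base overlap needs the forward primer's last k bases to equal them.
Comparing (forward last k vs required): k=1: C vs A ✗; k=2: AC vs AA ✗; k=3: TAC vs AAT ✗; k=4: TTAC vs AATT ✗; k=5: GTTAC vs AATTT ✗; k=6: TGTTAC vs AATTTT ✗.
No overlap length from 1 to 6 is perfect, so the longest perfect 3' overlap is 0.

Longest perfect overlap: 0 complementary base pairs; below the dimer-risk threshold (threshold 3).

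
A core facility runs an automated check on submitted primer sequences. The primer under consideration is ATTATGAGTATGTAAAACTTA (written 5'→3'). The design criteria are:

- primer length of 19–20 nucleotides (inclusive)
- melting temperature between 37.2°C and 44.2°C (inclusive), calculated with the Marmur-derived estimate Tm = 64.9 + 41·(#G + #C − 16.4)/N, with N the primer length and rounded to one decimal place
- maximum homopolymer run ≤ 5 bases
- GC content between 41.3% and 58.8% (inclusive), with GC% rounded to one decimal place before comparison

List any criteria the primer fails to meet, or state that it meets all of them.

Base counts: A=9, T=8, G=3, C=1 (length 21).
length: length 21, outside 19–20 ✗
Tm: Tm = 64.9 + 41·(4 − 16.4)/21 = 40.7°C ✓
homopolymer run: longest run = 4 ✓
GC content: GC 4/21 = 19.0%, outside 41.3–58.8% ✗

Fails: length, GC content.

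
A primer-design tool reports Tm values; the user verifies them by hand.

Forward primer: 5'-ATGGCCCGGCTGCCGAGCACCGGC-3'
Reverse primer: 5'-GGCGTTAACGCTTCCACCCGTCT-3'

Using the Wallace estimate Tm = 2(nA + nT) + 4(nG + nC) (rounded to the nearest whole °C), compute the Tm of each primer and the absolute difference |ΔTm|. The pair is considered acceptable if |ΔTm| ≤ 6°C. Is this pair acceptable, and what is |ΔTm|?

|ΔTm| = 12°C; the pair is not acceptable.

Forward: A=3 T=2 G=9 C=10 → Tm = 2·5 + 4·19 = 86°C.
Reverse: A=3 T=6 G=5 C=9 → Tm = 2·9 + 4·14 = 74°C.
|ΔTm| = |86 − 74| = 12°C, > 6°C.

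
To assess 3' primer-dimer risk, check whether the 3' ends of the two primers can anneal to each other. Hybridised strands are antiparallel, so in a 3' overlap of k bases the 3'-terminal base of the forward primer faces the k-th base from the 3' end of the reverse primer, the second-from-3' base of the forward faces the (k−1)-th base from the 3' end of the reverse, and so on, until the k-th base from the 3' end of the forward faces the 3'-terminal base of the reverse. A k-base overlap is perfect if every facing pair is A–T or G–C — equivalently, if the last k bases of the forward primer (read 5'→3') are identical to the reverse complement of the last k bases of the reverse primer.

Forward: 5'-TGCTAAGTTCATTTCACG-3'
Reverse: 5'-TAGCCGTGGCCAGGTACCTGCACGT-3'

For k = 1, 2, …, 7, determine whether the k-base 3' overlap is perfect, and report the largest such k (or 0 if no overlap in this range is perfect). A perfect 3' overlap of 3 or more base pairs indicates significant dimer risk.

Longest perfect overlap: 3 complementary base pairs; significant dimer risk (threshold 3).

Last 7 bases (5'→3') — forward …TTTCACG, reverse …TGCACGT.
Reverse complement of the reverse primer's last 7 bases: ACGTGCA; its first k bases are the reverse complement of the reverse primer's last k bases, so a perfect k-base overlap needs the forward primer's last k bases to equal them.
Comparing (forward last k vs required): k=1: G vs A ✗; k=2: CG vs AC ✗; k=3: ACG vs ACG ✓; k=4: CACG vs ACGT ✗; k=5: TCACG vs ACGTG ✗; k=6: TTCACG vs ACGTGC ✗; k=7: TTTCACG vs ACGTGCA ✗.
Only k = 3 is perfect, so the longest perfect 3' overlap is 3.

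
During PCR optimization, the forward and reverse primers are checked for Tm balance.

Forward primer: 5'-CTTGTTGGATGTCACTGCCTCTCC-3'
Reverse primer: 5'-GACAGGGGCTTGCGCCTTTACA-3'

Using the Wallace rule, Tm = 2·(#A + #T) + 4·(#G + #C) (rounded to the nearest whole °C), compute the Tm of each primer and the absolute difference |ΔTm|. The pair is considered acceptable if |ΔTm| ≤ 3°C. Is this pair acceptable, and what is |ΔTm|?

Forward: A=2 T=9 G=5 C=8 → Tm = 2·11 + 4·13 = 74°C.
Reverse: A=4 T=5 G=7 C=6 → Tm = 2·9 + 4·13 = 70°C.
|ΔTm| = |74 − 70| = 4°C, > 3°C.

|ΔTm| = 4°C; the pair is not acceptable.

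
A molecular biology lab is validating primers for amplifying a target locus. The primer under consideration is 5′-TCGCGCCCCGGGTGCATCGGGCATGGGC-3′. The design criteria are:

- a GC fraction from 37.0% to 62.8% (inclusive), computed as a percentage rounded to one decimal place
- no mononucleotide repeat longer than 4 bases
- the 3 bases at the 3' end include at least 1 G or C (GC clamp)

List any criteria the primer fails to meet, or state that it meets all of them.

Fails: GC content.

Base counts: A=2, T=4, G=12, C=10 (length 28).
GC content: GC 22/28 = 78.6%, outside 37.0–62.8% ✗
homopolymer run: longest run = 4 ✓
GC clamp: 3' end GGC has 3 G/C ✓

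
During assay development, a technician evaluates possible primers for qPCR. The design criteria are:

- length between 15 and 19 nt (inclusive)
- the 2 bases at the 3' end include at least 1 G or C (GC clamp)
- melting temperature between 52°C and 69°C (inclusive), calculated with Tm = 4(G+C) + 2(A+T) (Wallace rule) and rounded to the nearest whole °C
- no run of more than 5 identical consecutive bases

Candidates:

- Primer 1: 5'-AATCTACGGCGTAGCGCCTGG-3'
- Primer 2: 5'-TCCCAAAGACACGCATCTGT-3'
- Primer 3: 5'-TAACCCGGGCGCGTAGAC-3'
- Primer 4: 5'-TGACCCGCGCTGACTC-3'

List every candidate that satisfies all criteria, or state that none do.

Primer 1 (21 nt, A=4 T=4 G=7 C=6): length 21, outside 15–19 ✗; 3' end GG has 2 G/C ✓; Tm = 2·8 + 4·13 = 68°C ✓; longest run = 2 ✓ — fails.
Primer 2 (20 nt, A=6 T=4 G=3 C=7): length 20, outside 15–19 ✗; 3' end GT has 1 G/C ✓; Tm = 2·10 + 4·10 = 60°C ✓; longest run = 3 ✓ — fails.
Primer 3 (18 nt, A=4 T=2 G=6 C=6): length 18 ✓; 3' end AC has 1 G/C ✓; Tm = 2·6 + 4·12 = 60°C ✓; longest run = 3 ✓ — passes.
Primer 4 (16 nt, A=2 T=3 G=4 C=7): length 16 ✓; 3' end TC has 1 G/C ✓; Tm = 2·5 + 4·11 = 54°C ✓; longest run = 3 ✓ — passes.

Primer 3 and Primer 4.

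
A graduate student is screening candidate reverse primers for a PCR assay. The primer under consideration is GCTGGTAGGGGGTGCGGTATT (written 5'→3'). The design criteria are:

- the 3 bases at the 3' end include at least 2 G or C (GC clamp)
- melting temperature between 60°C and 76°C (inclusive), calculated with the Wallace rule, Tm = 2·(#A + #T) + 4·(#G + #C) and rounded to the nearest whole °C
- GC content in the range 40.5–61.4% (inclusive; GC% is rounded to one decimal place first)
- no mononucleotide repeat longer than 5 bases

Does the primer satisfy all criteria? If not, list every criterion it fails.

Fails: GC clamp, GC content.

Base counts: A=2, T=6, G=11, C=2 (length 21).
GC clamp: 3' end ATT has 0 G/C, need ≥2 ✗
Tm: Tm = 2·8 + 4·13 = 68°C ✓
GC content: GC 13/21 = 61.9%, outside 40.5–61.4% ✗
homopolymer run: longest run = 5 ✓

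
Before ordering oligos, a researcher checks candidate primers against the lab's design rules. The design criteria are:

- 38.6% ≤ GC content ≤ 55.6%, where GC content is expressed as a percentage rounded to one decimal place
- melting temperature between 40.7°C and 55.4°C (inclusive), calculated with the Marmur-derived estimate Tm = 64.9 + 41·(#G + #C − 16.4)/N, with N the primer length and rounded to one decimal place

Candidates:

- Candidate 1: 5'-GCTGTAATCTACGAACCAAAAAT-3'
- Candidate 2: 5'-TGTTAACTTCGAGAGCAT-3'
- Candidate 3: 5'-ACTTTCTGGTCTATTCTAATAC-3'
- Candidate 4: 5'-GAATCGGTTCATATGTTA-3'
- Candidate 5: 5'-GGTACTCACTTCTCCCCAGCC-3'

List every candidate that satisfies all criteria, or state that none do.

Candidate 2 only.

Candidate 1 (23 nt, A=10 T=5 G=3 C=5): GC 8/23 = 34.8%, outside 38.6–55.6% ✗; Tm = 64.9 + 41·(8 − 16.4)/23 = 49.9°C ✓ — fails.
Candidate 2 (18 nt, A=5 T=6 G=4 C=3): GC 7/18 = 38.9% ✓; Tm = 64.9 + 41·(7 − 16.4)/18 = 43.5°C ✓ — passes.
Candidate 3 (22 nt, A=5 T=10 G=2 C=5): GC 7/22 = 31.8%, outside 38.6–55.6% ✗; Tm = 64.9 + 41·(7 − 16.4)/22 = 47.4°C ✓ — fails.
Candidate 4 (18 nt, A=5 T=7 G=4 C=2): GC 6/18 = 33.3%, outside 38.6–55.6% ✗; Tm = 64.9 + 41·(6 − 16.4)/18 = 41.2°C ✓ — fails.
Candidate 5 (21 nt, A=3 T=5 G=3 C=10): GC 13/21 = 61.9%, outside 38.6–55.6% ✗; Tm = 64.9 + 41·(13 − 16.4)/21 = 58.3°C, outside 40.7–55.4°C ✗ — fails.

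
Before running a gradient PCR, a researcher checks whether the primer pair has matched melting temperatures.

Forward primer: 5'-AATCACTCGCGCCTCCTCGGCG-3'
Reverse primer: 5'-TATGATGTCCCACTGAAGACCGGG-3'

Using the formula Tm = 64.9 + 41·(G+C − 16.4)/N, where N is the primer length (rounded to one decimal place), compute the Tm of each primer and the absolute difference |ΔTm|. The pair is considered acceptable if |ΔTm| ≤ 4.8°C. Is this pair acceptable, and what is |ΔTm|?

Forward: G+C = 15, N = 22 → Tm = 64.9 + 41·(15 − 16.4)/22 = 62.3°C.
Reverse: G+C = 13, N = 24 → Tm = 64.9 + 41·(13 − 16.4)/24 = 59.1°C.
|ΔTm| = |62.3 − 59.1| = 3.2°C, ≤ 4.8°C.

|ΔTm| = 3.2°C; the pair is acceptable.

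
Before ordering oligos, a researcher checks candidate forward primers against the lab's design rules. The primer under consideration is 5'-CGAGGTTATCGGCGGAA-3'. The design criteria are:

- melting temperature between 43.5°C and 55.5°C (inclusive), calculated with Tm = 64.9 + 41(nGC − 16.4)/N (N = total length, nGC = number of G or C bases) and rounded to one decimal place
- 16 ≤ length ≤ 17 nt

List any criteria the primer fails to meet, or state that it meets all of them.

Base counts: A=4, T=3, G=7, C=3 (length 17).
Tm: Tm = 64.9 + 41·(10 − 16.4)/17 = 49.5°C ✓
length: length 17 ✓

Meets all criteria.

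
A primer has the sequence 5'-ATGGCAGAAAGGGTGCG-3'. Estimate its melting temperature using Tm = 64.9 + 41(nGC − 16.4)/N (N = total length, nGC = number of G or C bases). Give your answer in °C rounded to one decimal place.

Base counts: A=5, T=2, G=8, C=2; G+C = 10, N = 17.
Tm = 64.9 + 41·(10 − 16.4)/17 = 64.9 + -262.40/17 = 49.5°C.

49.5°C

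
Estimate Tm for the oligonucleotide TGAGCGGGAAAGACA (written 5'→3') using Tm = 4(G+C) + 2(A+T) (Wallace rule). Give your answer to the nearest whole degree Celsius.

Base counts: A=6, T=1, G=6, C=2 (length 15).
Tm = 2·(6+1) + 4·(6+2) = 2·7 + 4·8 = 14 + 32 = 46°C.

46°C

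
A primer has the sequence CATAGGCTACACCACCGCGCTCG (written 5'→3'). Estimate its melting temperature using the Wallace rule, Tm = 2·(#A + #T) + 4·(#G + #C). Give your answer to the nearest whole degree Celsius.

76°C

Base counts: A=5, T=3, G=5, C=10 (length 23).
Tm = 2·(5+3) + 4·(5+10) = 2·8 + 4·15 = 16 + 60 = 76°C.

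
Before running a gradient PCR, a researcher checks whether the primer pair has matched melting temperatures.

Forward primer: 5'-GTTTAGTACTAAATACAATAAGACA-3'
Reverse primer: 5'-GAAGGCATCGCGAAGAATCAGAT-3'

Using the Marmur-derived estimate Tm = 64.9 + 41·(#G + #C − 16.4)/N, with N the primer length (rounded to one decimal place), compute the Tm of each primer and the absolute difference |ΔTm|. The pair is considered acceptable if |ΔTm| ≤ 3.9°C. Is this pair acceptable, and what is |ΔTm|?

Forward: G+C = 6, N = 25 → Tm = 64.9 + 41·(6 − 16.4)/25 = 47.8°C.
Reverse: G+C = 11, N = 23 → Tm = 64.9 + 41·(11 − 16.4)/23 = 55.3°C.
|ΔTm| = |47.8 − 55.3| = 7.5°C, > 3.9°C.

|ΔTm| = 7.5°C; the pair is not acceptable.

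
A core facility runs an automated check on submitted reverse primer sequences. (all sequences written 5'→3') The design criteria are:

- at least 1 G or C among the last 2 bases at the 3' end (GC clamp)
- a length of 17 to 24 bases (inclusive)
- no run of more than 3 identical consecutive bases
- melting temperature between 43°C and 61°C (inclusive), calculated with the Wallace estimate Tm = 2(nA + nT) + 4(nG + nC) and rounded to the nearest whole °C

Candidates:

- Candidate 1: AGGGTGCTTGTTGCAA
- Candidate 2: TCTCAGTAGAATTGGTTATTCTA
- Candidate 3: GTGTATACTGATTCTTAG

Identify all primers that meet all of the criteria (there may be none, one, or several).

Candidate 1 (16 nt, A=3 T=5 G=6 C=2): 3' end AA has 0 G/C, need ≥1 ✗; length 16, outside 17–24 ✗; longest run = 3 ✓; Tm = 2·8 + 4·8 = 48°C ✓ — fails.
Candidate 2 (23 nt, A=6 T=10 G=4 C=3): 3' end TA has 0 G/C, need ≥1 ✗; length 23 ✓; longest run = 2 ✓; Tm = 2·16 + 4·7 = 60°C ✓ — fails.
Candidate 3 (18 nt, A=4 T=8 G=4 C=2): 3' end AG has 1 G/C ✓; length 18 ✓; longest run = 2 ✓; Tm = 2·12 + 4·6 = 48°C ✓ — passes.

Candidate 3 only.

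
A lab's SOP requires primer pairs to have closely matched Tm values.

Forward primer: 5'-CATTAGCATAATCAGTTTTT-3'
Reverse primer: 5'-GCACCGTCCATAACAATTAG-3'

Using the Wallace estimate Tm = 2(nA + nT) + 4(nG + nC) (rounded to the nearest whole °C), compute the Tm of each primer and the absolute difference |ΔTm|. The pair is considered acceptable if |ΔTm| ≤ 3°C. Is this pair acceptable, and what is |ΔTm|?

|ΔTm| = 8°C; the pair is not acceptable.

Forward: A=6 T=9 G=2 C=3 → Tm = 2·15 + 4·5 = 50°C.
Reverse: A=7 T=4 G=3 C=6 → Tm = 2·11 + 4·9 = 58°C.
|ΔTm| = |50 − 58| = 8°C, > 3°C.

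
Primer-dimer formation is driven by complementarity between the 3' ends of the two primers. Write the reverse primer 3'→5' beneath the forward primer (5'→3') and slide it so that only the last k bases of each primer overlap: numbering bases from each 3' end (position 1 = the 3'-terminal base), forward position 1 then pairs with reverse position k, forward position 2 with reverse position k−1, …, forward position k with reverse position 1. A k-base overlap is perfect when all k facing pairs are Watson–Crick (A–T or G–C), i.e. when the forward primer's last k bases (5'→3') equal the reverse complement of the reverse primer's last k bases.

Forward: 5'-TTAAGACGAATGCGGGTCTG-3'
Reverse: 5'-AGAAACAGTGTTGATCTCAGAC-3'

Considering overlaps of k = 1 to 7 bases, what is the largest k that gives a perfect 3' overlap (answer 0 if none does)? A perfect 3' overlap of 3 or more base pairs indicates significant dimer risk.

Longest perfect overlap: 5 complementary base pairs; significant dimer risk (threshold 3).

Last 7 bases (5'→3') — forward …GGGTCTG, reverse …CTCAGAC.
Reverse complement of the reverse primer's last 7 bases: GTCTGAG; its first k bases are the reverse complement of the reverse primer's last k bases, so a perfect k-base overlap needs the forward primer's last k bases to equal them.
Comparing (forward last k vs required): k=1: G vs G ✓; k=2: TG vs GT ✗; k=3: CTG vs GTC ✗; k=4: TCTG vs GTCT ✗; k=5: GTCTG vs GTCTG ✓; k=6: GGTCTG vs GTCTGA ✗; k=7: GGGTCTG vs GTCTGAG ✗.
Perfect overlaps at k = 1, 5; the largest is 5.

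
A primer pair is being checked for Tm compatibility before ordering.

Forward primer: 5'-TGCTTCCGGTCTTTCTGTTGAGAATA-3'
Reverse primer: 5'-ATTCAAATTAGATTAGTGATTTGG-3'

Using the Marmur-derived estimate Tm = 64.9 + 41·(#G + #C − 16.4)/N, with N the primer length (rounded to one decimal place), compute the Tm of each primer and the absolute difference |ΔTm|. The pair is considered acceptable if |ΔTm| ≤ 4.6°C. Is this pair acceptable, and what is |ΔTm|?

Forward: G+C = 11, N = 26 → Tm = 64.9 + 41·(11 − 16.4)/26 = 56.4°C.
Reverse: G+C = 6, N = 24 → Tm = 64.9 + 41·(6 − 16.4)/24 = 47.1°C.
|ΔTm| = |56.4 − 47.1| = 9.3°C, > 4.6°C.

|ΔTm| = 9.3°C; the pair is not acceptable.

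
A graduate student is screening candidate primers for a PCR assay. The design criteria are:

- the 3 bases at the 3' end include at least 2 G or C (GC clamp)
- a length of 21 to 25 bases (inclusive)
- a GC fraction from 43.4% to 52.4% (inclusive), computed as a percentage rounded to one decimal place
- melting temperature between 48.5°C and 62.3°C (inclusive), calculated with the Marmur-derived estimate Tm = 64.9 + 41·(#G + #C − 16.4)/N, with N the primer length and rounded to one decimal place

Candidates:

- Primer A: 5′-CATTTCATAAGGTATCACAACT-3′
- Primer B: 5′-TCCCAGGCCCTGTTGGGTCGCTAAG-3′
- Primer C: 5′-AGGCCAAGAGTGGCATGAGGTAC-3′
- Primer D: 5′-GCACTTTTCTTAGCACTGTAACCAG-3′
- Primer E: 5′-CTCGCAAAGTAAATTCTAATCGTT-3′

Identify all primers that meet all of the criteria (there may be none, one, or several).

Primer D only.

Primer A (22 nt, A=8 T=7 G=2 C=5): 3' end ACT has 1 G/C, need ≥2 ✗; length 22 ✓; GC 7/22 = 31.8%, outside 43.4–52.4% ✗; Tm = 64.9 + 41·(7 − 16.4)/22 = 47.4°C, outside 48.5–62.3°C ✗ — fails.
Primer B (25 nt, A=3 T=6 G=8 C=8): 3' end AAG has 1 G/C, need ≥2 ✗; length 25 ✓; GC 16/25 = 64.0%, outside 43.4–52.4% ✗; Tm = 64.9 + 41·(16 − 16.4)/25 = 64.2°C, outside 48.5–62.3°C ✗ — fails.
Primer C (23 nt, A=7 T=3 G=9 C=4): 3' end TAC has 1 G/C, need ≥2 ✗; length 23 ✓; GC 13/23 = 56.5%, outside 43.4–52.4% ✗; Tm = 64.9 + 41·(13 − 16.4)/23 = 58.8°C ✓ — fails.
Primer D (25 nt, A=6 T=8 G=4 C=7): 3' end CAG has 2 G/C ✓; length 25 ✓; GC 11/25 = 44.0% ✓; Tm = 64.9 + 41·(11 − 16.4)/25 = 56.0°C ✓ — passes.
Primer E (24 nt, A=8 T=8 G=3 C=5): 3' end GTT has 1 G/C, need ≥2 ✗; length 24 ✓; GC 8/24 = 33.3%, outside 43.4–52.4% ✗; Tm = 64.9 + 41·(8 − 16.4)/24 = 50.6°C ✓ — fails.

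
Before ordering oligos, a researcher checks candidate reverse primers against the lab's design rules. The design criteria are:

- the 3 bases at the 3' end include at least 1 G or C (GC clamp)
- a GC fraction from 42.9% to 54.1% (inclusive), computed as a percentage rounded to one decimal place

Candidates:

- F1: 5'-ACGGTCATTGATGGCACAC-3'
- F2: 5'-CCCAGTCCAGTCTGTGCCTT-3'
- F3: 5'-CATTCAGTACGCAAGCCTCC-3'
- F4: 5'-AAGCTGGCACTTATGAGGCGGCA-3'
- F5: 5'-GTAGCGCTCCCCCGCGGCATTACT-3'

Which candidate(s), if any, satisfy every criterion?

F1 (19 nt, A=5 T=4 G=5 C=5): 3' end CAC has 2 G/C ✓; GC 10/19 = 52.6% ✓ — passes.
F2 (20 nt, A=2 T=6 G=4 C=8): 3' end CTT has 1 G/C ✓; GC 12/20 = 60.0%, outside 42.9–54.1% ✗ — fails.
F3 (20 nt, A=5 T=4 G=3 C=8): 3' end TCC has 2 G/C ✓; GC 11/20 = 55.0%, outside 42.9–54.1% ✗ — fails.
F4 (23 nt, A=6 T=4 G=8 C=5): 3' end GCA has 2 G/C ✓; GC 13/23 = 56.5%, outside 42.9–54.1% ✗ — fails.
F5 (24 nt, A=3 T=5 G=6 C=10): 3' end ACT has 1 G/C ✓; GC 16/24 = 66.7%, outside 42.9–54.1% ✗ — fails.

F1 only.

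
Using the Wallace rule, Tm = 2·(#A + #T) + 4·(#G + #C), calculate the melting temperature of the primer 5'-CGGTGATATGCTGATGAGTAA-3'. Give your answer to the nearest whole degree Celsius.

60°C

Base counts: A=6, T=6, G=7, C=2 (length 21).
Tm = 2·(6+6) + 4·(7+2) = 2·12 + 4·9 = 24 + 36 = 60°C.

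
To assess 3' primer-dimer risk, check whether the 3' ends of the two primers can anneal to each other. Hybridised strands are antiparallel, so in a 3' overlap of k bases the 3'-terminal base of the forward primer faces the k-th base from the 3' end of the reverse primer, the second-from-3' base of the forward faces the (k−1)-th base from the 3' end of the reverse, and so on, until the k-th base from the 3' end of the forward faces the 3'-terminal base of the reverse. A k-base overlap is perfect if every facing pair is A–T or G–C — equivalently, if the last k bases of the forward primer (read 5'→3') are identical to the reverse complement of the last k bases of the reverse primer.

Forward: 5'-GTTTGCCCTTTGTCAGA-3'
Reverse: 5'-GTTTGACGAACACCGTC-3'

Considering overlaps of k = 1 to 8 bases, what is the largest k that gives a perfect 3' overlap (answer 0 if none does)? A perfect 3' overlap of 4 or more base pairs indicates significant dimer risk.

Last 8 bases (5'→3') — forward …TTGTCAGA, reverse …ACACCGTC.
Reverse complement of the reverse primer's last 8 bases: GACGGTGT; its first k bases are the reverse complement of the reverse primer's last k bases, so a perfect k-base overlap needs the forward primer's last k bases to equal them.
Comparing (forward last k vs required): k=1: A vs G ✗; k=2: GA vs GA ✓; k=3: AGA vs GAC ✗; k=4: CAGA vs GACG ✗; k=5: TCAGA vs GACGG ✗; k=6: GTCAGA vs GACGGT ✗; k=7: TGTCAGA vs GACGGTG ✗; k=8: TTGTCAGA vs GACGGTGT ✗.
Only k = 2 is perfect, so the longest perfect 3' overlap is 2.

Longest perfect overlap: 2 complementary base pairs; below the dimer-risk threshold (threshold 4).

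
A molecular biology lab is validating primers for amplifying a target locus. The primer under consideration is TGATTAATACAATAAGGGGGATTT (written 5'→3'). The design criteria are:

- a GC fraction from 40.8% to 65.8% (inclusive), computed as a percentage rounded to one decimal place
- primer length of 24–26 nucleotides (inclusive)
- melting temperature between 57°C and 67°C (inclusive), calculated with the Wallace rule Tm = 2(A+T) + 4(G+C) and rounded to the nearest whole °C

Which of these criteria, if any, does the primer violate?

Base counts: A=9, T=8, G=6, C=1 (length 24).
GC content: GC 7/24 = 29.2%, outside 40.8–65.8% ✗
length: length 24 ✓
Tm: Tm = 2·17 + 4·7 = 62°C ✓

Fails: GC content.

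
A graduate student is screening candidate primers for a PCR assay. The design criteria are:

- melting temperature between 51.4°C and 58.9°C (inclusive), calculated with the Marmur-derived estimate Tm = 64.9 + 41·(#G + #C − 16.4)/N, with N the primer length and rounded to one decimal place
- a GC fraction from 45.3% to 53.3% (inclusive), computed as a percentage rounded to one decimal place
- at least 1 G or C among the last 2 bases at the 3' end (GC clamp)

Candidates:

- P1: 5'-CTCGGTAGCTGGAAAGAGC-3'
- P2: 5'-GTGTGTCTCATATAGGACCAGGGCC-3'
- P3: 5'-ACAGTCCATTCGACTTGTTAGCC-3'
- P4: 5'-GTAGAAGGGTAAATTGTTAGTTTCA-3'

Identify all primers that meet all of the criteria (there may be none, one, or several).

P3 only.

P1 (19 nt, A=5 T=3 G=7 C=4): Tm = 64.9 + 41·(11 − 16.4)/19 = 53.2°C ✓; GC 11/19 = 57.9%, outside 45.3–53.3% ✗; 3' end GC has 2 G/C ✓ — fails.
P2 (25 nt, A=5 T=6 G=8 C=6): Tm = 64.9 + 41·(14 − 16.4)/25 = 61.0°C, outside 51.4–58.9°C ✗; GC 14/25 = 56.0%, outside 45.3–53.3% ✗; 3' end CC has 2 G/C ✓ — fails.
P3 (23 nt, A=5 T=7 G=4 C=7): Tm = 64.9 + 41·(11 − 16.4)/23 = 55.3°C ✓; GC 11/23 = 47.8% ✓; 3' end CC has 2 G/C ✓ — passes.
P4 (25 nt, A=8 T=9 G=7 C=1): Tm = 64.9 + 41·(8 − 16.4)/25 = 51.1°C, outside 51.4–58.9°C ✗; GC 8/25 = 32.0%, outside 45.3–53.3% ✗; 3' end CA has 1 G/C ✓ — fails.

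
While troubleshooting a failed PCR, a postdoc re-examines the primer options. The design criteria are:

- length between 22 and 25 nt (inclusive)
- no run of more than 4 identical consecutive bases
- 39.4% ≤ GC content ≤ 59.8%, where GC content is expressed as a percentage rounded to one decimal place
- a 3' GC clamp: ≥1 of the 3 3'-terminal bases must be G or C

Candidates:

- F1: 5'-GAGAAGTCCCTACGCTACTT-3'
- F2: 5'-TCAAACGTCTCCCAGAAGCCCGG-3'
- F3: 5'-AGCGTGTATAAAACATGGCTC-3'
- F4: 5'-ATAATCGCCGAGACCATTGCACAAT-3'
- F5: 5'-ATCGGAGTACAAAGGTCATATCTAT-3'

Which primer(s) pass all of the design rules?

None of the candidates satisfy all criteria.

F1 (20 nt, A=5 T=5 G=4 C=6): length 20, outside 22–25 ✗; longest run = 3 ✓; GC 10/20 = 50.0% ✓; 3' end CTT has 1 G/C ✓ — fails.
F2 (23 nt, A=6 T=3 G=5 C=9): length 23 ✓; longest run = 3 ✓; GC 14/23 = 60.9%, outside 39.4–59.8% ✗; 3' end CGG has 3 G/C ✓ — fails.
F3 (21 nt, A=7 T=5 G=5 C=4): length 21, outside 22–25 ✗; longest run = 4 ✓; GC 9/21 = 42.9% ✓; 3' end CTC has 2 G/C ✓ — fails.
F4 (25 nt, A=9 T=5 G=4 C=7): length 25 ✓; longest run = 2 ✓; GC 11/25 = 44.0% ✓; 3' end AAT has 0 G/C, need ≥1 ✗ — fails.
F5 (25 nt, A=9 T=7 G=5 C=4): length 25 ✓; longest run = 3 ✓; GC 9/25 = 36.0%, outside 39.4–59.8% ✗; 3' end TAT has 0 G/C, need ≥1 ✗ — fails.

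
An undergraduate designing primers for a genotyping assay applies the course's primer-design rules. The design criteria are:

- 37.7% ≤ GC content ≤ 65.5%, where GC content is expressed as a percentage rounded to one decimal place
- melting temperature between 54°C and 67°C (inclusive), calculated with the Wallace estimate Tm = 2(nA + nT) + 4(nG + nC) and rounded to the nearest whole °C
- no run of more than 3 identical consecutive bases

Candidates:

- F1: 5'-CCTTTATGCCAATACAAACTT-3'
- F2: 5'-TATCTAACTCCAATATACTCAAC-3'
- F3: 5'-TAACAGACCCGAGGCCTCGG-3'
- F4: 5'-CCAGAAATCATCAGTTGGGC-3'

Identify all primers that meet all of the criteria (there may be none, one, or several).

F3 and F4.

F1 (21 nt, A=7 T=7 G=1 C=6): GC 7/21 = 33.3%, outside 37.7–65.5% ✗; Tm = 2·14 + 4·7 = 56°C ✓; longest run = 3 ✓ — fails.
F2 (23 nt, A=9 T=7 G=0 C=7): GC 7/23 = 30.4%, outside 37.7–65.5% ✗; Tm = 2·16 + 4·7 = 60°C ✓; longest run = 2 ✓ — fails.
F3 (20 nt, A=5 T=2 G=6 C=7): GC 13/20 = 65.0% ✓; Tm = 2·7 + 4·13 = 66°C ✓; longest run = 3 ✓ — passes.
F4 (20 nt, A=6 T=4 G=5 C=5): GC 10/20 = 50.0% ✓; Tm = 2·10 + 4·10 = 60°C ✓; longest run = 3 ✓ — passes.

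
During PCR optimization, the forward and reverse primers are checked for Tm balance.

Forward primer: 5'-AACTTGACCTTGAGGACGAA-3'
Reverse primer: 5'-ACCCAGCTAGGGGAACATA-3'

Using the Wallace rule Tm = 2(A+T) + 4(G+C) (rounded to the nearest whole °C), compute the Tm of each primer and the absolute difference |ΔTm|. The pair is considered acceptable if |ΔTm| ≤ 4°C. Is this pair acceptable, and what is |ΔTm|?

Forward: A=7 T=4 G=5 C=4 → Tm = 2·11 + 4·9 = 58°C.
Reverse: A=7 T=2 G=5 C=5 → Tm = 2·9 + 4·10 = 58°C.
|ΔTm| = |58 − 58| = 0°C, ≤ 4°C.

|ΔTm| = 0°C; the pair is acceptable.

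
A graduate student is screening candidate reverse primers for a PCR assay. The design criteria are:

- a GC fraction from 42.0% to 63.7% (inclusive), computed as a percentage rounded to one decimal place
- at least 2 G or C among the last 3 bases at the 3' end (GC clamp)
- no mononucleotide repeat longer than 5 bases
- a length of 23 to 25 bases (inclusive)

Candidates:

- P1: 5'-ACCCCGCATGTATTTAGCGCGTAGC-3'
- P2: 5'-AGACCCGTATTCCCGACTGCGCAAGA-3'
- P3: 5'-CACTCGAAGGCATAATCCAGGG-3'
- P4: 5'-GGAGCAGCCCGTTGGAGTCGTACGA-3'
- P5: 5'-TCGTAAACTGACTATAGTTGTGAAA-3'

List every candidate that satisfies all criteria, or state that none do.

P1 only.

P1 (25 nt, A=5 T=6 G=6 C=8): GC 14/25 = 56.0% ✓; 3' end AGC has 2 G/C ✓; longest run = 4 ✓; length 25 ✓ — passes.
P2 (26 nt, A=7 T=4 G=6 C=9): GC 15/26 = 57.7% ✓; 3' end AGA has 1 G/C, need ≥2 ✗; longest run = 3 ✓; length 26, outside 23–25 ✗ — fails.
P3 (22 nt, A=7 T=3 G=6 C=6): GC 12/22 = 54.5% ✓; 3' end GGG has 3 G/C ✓; longest run = 3 ✓; length 22, outside 23–25 ✗ — fails.
P4 (25 nt, A=5 T=4 G=10 C=6): GC 16/25 = 64.0%, outside 42.0–63.7% ✗; 3' end CGA has 2 G/C ✓; longest run = 3 ✓; length 25 ✓ — fails.
P5 (25 nt, A=9 T=8 G=5 C=3): GC 8/25 = 32.0%, outside 42.0–63.7% ✗; 3' end AAA has 0 G/C, need ≥2 ✗; longest run = 3 ✓; length 25 ✓ — fails.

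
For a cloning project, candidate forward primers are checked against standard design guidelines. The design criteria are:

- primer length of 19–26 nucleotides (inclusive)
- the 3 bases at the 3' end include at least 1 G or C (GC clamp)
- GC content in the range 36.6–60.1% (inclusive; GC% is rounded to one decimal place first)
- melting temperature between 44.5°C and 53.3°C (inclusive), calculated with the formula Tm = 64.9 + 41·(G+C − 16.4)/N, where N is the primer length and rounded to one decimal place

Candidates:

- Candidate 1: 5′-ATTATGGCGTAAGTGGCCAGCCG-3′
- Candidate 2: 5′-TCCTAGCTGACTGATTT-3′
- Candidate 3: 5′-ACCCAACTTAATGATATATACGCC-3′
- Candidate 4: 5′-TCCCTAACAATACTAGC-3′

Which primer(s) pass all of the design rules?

Candidate 1 (23 nt, A=5 T=5 G=8 C=5): length 23 ✓; 3' end CCG has 3 G/C ✓; GC 13/23 = 56.5% ✓; Tm = 64.9 + 41·(13 − 16.4)/23 = 58.8°C, outside 44.5–53.3°C ✗ — fails.
Candidate 2 (17 nt, A=3 T=7 G=3 C=4): length 17, outside 19–26 ✗; 3' end TTT has 0 G/C, need ≥1 ✗; GC 7/17 = 41.2% ✓; Tm = 64.9 + 41·(7 − 16.4)/17 = 42.2°C, outside 44.5–53.3°C ✗ — fails.
Candidate 3 (24 nt, A=9 T=6 G=2 C=7): length 24 ✓; 3' end GCC has 3 G/C ✓; GC 9/24 = 37.5% ✓; Tm = 64.9 + 41·(9 − 16.4)/24 = 52.3°C ✓ — passes.
Candidate 4 (17 nt, A=6 T=4 G=1 C=6): length 17, outside 19–26 ✗; 3' end AGC has 2 G/C ✓; GC 7/17 = 41.2% ✓; Tm = 64.9 + 41·(7 − 16.4)/17 = 42.2°C, outside 44.5–53.3°C ✗ — fails.

Candidate 3 only.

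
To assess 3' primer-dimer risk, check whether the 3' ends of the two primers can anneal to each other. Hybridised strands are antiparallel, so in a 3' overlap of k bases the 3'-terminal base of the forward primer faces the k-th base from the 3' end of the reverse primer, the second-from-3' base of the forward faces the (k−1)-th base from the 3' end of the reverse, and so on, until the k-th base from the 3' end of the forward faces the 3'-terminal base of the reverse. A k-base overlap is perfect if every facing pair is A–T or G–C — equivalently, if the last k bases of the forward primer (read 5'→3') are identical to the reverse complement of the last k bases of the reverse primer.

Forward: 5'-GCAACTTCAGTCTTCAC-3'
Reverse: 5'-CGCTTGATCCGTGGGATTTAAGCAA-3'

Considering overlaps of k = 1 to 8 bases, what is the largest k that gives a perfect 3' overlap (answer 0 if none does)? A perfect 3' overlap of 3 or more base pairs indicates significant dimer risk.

Longest perfect overlap: 0 complementary base pairs; below the dimer-risk threshold (threshold 3).

Last 8 bases (5'→3') — forward …GTCTTCAC, reverse …TTAAGCAA.
Reverse complement of the reverse primer's last 8 bases: TTGCTTAA; its first k bases are the reverse complement of the reverse primer's last k bases, so a perfect k-base overlap needs the forward primer's last k bases to equal them.
Comparing (forward last k vs required): k=1: C vs T ✗; k=2: AC vs TT ✗; k=3: CAC vs TTG ✗; k=4: TCAC vs TTGC ✗; k=5: TTCAC vs TTGCT ✗; k=6: CTTCAC vs TTGCTT ✗; k=7: TCTTCAC vs TTGCTTA ✗; k=8: GTCTTCAC vs TTGCTTAA ✗.
No overlap length from 1 to 8 is perfect, so the longest perfect 3' overlap is 0.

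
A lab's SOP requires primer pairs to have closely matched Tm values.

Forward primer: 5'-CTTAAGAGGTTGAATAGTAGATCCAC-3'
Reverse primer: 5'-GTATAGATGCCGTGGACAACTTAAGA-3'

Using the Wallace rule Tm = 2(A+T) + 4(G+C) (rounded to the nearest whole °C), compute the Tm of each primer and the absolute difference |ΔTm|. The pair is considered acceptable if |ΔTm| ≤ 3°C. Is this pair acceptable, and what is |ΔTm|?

|ΔTm| = 2°C; the pair is acceptable.

Forward: A=9 T=7 G=6 C=4 → Tm = 2·16 + 4·10 = 72°C.
Reverse: A=9 T=6 G=7 C=4 → Tm = 2·15 + 4·11 = 74°C.
|ΔTm| = |72 − 74| = 2°C, ≤ 3°C.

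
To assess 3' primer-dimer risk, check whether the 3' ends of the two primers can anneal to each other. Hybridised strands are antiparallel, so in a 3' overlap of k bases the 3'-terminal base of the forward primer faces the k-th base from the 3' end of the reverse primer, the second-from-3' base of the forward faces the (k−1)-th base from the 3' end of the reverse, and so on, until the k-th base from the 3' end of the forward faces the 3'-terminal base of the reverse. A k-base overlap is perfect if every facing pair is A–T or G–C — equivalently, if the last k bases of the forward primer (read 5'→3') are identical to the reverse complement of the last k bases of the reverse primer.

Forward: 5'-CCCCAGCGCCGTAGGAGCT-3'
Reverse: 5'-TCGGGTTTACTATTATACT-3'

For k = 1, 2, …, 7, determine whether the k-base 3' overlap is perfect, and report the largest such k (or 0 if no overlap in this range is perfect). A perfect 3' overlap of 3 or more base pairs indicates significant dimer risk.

Last 7 bases (5'→3') — forward …AGGAGCT, reverse …TTATACT.
Reverse complement of the reverse primer's last 7 bases: AGTATAA; its first k bases are the reverse complement of the reverse primer's last k bases, so a perfect k-base overlap needs the forward primer's last k bases to equal them.
Comparing (forward last k vs required): k=1: T vs A ✗; k=2: CT vs AG ✗; k=3: GCT vs AGT ✗; k=4: AGCT vs AGTA ✗; k=5: GAGCT vs AGTAT ✗; k=6: GGAGCT vs AGTATA ✗; k=7: AGGAGCT vs AGTATAA ✗.
No overlap length from 1 to 7 is perfect, so the longest perfect 3' overlap is 0.

Longest perfect overlap: 0 complementary base pairs; below the dimer-risk threshold (threshold 3).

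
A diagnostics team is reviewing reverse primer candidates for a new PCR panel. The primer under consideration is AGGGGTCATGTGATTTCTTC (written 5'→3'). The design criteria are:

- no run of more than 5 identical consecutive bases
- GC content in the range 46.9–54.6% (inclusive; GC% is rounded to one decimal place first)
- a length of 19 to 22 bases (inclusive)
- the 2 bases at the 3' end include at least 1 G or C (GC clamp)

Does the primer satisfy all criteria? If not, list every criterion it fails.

Fails: GC content.

Base counts: A=3, T=8, G=6, C=3 (length 20).
homopolymer run: longest run = 4 ✓
GC content: GC 9/20 = 45.0%, outside 46.9–54.6% ✗
length: length 20 ✓
GC clamp: 3' end TC has 1 G/C ✓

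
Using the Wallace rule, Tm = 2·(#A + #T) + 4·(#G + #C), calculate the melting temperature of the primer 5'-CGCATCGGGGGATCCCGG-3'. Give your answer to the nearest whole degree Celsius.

64°C

Base counts: A=2, T=2, G=8, C=6 (length 18).
Tm = 2·(2+2) + 4·(8+6) = 2·4 + 4·14 = 8 + 56 = 64°C.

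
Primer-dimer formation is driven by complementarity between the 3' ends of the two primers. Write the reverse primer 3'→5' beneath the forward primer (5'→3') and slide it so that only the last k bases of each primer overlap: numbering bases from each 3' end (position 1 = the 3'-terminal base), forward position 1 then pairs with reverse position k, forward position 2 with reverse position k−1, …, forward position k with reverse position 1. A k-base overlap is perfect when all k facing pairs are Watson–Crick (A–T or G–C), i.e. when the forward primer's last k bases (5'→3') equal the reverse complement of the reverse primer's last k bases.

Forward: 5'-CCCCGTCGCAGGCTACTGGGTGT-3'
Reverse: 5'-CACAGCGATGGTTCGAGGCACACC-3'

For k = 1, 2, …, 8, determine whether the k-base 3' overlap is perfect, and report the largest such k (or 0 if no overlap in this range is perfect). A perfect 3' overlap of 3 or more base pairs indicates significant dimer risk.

Last 8 bases (5'→3') — forward …CTGGGTGT, reverse …GGCACACC.
Reverse complement of the reverse primer's last 8 bases: GGTGTGCC; its first k bases are the reverse complement of the reverse primer's last k bases, so a perfect k-base overlap needs the forward primer's last k bases to equal them.
Comparing (forward last k vs required): k=1: T vs G ✗; k=2: GT vs GG ✗; k=3: TGT vs GGT ✗; k=4: GTGT vs GGTG ✗; k=5: GGTGT vs GGTGT ✓; k=6: GGGTGT vs GGTGTG ✗; k=7: TGGGTGT vs GGTGTGC ✗; k=8: CTGGGTGT vs GGTGTGCC ✗.
Only k = 5 is perfect, so the longest perfect 3' overlap is 5.

Longest perfect overlap: 5 complementary base pairs; significant dimer risk (threshold 3).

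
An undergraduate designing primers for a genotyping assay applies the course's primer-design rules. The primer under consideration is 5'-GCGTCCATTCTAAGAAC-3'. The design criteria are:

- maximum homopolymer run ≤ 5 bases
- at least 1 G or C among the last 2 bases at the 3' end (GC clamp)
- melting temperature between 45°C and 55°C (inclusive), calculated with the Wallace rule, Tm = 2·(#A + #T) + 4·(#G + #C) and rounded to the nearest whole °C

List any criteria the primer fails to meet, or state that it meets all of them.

Base counts: A=5, T=4, G=3, C=5 (length 17).
homopolymer run: longest run = 2 ✓
GC clamp: 3' end AC has 1 G/C ✓
Tm: Tm = 2·9 + 4·8 = 50°C ✓

Meets all criteria.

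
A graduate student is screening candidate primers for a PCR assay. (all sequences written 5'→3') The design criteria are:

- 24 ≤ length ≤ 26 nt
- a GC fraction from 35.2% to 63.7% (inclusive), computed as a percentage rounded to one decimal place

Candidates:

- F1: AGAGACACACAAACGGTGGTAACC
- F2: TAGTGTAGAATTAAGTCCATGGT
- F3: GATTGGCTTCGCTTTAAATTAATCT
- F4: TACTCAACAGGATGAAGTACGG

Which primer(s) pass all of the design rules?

F1 (24 nt, A=10 T=2 G=6 C=6): length 24 ✓; GC 12/24 = 50.0% ✓ — passes.
F2 (23 nt, A=7 T=8 G=6 C=2): length 23, outside 24–26 ✗; GC 8/23 = 34.8%, outside 35.2–63.7% ✗ — fails.
F3 (25 nt, A=6 T=11 G=4 C=4): length 25 ✓; GC 8/25 = 32.0%, outside 35.2–63.7% ✗ — fails.
F4 (22 nt, A=8 T=4 G=6 C=4): length 22, outside 24–26 ✗; GC 10/22 = 45.5% ✓ — fails.

F1 only.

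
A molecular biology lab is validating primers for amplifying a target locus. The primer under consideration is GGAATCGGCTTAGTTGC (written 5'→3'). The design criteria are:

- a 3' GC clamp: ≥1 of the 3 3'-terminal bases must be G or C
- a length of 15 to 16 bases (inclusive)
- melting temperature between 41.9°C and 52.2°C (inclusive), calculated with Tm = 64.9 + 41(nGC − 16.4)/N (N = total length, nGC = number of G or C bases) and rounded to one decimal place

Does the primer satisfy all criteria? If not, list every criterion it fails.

Fails: length.

Base counts: A=3, T=5, G=6, C=3 (length 17).
GC clamp: 3' end TGC has 2 G/C ✓
length: length 17, outside 15–16 ✗
Tm: Tm = 64.9 + 41·(9 − 16.4)/17 = 47.1°C ✓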